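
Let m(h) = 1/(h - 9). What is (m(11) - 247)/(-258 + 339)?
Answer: -493/162 ≈ -3.0432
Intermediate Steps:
m(h) = 1/(-9 + h)
(m(11) - 247)/(-258 + 339) = (1/(-9 + 11) - 247)/(-258 + 339) = (1/2 - 247)/81 = (½ - 247)*(1/81) = -493/2*1/81 = -493/162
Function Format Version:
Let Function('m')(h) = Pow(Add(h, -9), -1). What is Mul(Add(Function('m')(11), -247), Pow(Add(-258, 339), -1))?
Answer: Rational(-493, 162) ≈ -3.0432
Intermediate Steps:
Function('m')(h) = Pow(Add(-9, h), -1)
Mul(Add(Function('m')(11), -247), Pow(Add(-258, 339), -1)) = Mul(Add(Pow(Add(-9, 11), -1), -247), Pow(Add(-258, 339), -1)) = Mul(Add(Pow(2, -1), -247), Pow(81, -1)) = Mul(Add(Rational(1, 2), -247), Rational(1, 81)) = Mul(Rational(-493, 2), Rational(1, 81)) = Rational(-493, 162)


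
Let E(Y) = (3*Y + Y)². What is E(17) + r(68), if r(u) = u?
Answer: 4692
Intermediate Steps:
E(Y) = 16*Y² (E(Y) = (4*Y)² = 16*Y²)
E(17) + r(68) = 16*17² + 68 = 16*289 + 68 = 4624 + 68 = 4692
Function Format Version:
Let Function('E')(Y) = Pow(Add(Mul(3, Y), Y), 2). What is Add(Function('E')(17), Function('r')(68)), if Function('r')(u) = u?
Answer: 4692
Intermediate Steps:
Function('E')(Y) = Mul(16, Pow(Y, 2)) (Function('E')(Y) = Pow(Mul(4, Y), 2) = Mul(16, Pow(Y, 2)))
Add(Function('E')(17), Function('r')(68)) = Add(Mul(16, Pow(17, 2)), 68) = Add(Mul(16, 289), 68) = Add(4624, 68) = 4692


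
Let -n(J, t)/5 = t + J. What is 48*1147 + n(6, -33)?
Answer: 55191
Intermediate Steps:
n(J, t) = -5*J - 5*t (n(J, t) = -5*(t + J) = -5*(J + t) = -5*J - 5*t)
48*1147 + n(6, -33) = 48*1147 + (-5*6 - 5*(-33)) = 55056 + (-30 + 165) = 55056 + 135 = 55191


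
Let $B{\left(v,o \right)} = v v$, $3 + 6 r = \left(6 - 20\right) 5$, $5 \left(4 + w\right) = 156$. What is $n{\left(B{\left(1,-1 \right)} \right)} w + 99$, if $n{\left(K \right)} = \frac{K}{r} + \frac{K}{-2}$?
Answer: $\frac{6071}{73} \approx 83.164$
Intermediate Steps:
$w = \frac{136}{5}$ ($w = -4 + \frac{1}{5} \cdot 156 = -4 + \frac{156}{5} = \frac{136}{5} \approx 27.2$)
$r = - \frac{73}{6}$ ($r = - \frac{1}{2} + \frac{\left(6 - 20\right) 5}{6} = - \frac{1}{2} + \frac{\left(-14\right) 5}{6} = - \frac{1}{2} + \frac{1}{6} \left(-70\right) = - \frac{1}{2} - \frac{35}{3} = - \frac{73}{6} \approx -12.167$)
$B{\left(v,o \right)} = v^{2}$
$n{\left(K \right)} = - \frac{85 K}{146}$ ($n{\left(K \right)} = \frac{K}{- \frac{73}{6}} + \frac{K}{-2} = K \left(- \frac{6}{73}\right) + K \left(- \frac{1}{2}\right) = - \frac{6 K}{73} - \frac{K}{2} = - \frac{85 K}{146}$)
$n{\left(B{\left(1,-1 \right)} \right)} w + 99 = - \frac{85 \cdot 1^{2}}{146} \cdot \frac{136}{5} + 99 = \left(- \frac{85}{146}\right) 1 \cdot \frac{136}{5} + 99 = \left(- \frac{85}{146}\right) \frac{136}{5} + 99 = - \frac{1156}{73} + 99 = \frac{6071}{73}$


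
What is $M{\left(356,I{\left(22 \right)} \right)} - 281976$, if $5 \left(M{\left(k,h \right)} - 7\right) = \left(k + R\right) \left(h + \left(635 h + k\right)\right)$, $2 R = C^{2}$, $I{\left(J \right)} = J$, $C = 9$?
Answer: $\frac{4279137}{5} \approx 8.5583 \cdot 10^{5}$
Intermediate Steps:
$R = \frac{81}{2}$ ($R = \frac{9^{2}}{2} = \frac{1}{2} \cdot 81 = \frac{81}{2} \approx 40.5$)
$M{\left(k,h \right)} = 7 + \frac{\left(\frac{81}{2} + k\right) \left(k + 636 h\right)}{5}$ ($M{\left(k,h \right)} = 7 + \frac{\left(k + \frac{81}{2}\right) \left(h + \left(635 h + k\right)\right)}{5} = 7 + \frac{\left(\frac{81}{2} + k\right) \left(h + \left(k + 635 h\right)\right)}{5} = 7 + \frac{\left(\frac{81}{2} + k\right) \left(k + 636 h\right)}{5}$)
$M{\left(356,I{\left(22 \right)} \right)} - 281976 = \left(7 + \frac{356^{2}}{5} + \frac{81}{10} \cdot 356 + \frac{25758}{5} \cdot 22 + \frac{636}{5} \cdot 22 \cdot 356\right) - 281976 = \left(7 + \frac{1}{5} \cdot 126736 + \frac{14418}{5} + \frac{566676}{5} + \frac{4981152}{5}\right) - 281976 = \left(7 + \frac{126736}{5} + \frac{14418}{5} + \frac{566676}{5} + \frac{4981152}{5}\right) - 281976 = \frac{5689017}{5} - 281976 = \frac{4279137}{5}$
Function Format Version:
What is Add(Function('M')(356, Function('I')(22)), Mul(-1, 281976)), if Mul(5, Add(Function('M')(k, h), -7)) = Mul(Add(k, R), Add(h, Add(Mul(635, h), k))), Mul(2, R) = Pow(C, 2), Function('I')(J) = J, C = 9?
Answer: Rational(4279137, 5) ≈ 8.5583e+5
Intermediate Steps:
R = Rational(81, 2) (R = Mul(Rational(1, 2), Pow(9, 2)) = Mul(Rational(1, 2), 81) = Rational(81, 2) ≈ 40.500)
Function('M')(k, h) = Add(7, Mul(Rational(1, 5), Add(Rational(81, 2), k), Add(k, Mul(636, h)))) (Function('M')(k, h) = Add(7, Mul(Rational(1, 5), Mul(Add(k, Rational(81, 2)), Add(h, Add(Mul(635, h), k))))) = Add(7, Mul(Rational(1, 5), Mul(Add(Rational(81, 2), k), Add(h, Add(k, Mul(635, h)))))) = Add(7, Mul(Rational(1, 5), Mul(Add(Rational(81, 2), k), Add(k, Mul(636, h))))) = Add(7, Mul(Rational(1, 5), Add(Rational(81, 2), k), Add(k, Mul(636, h)))))
Add(Function('M')(356, Function('I')(22)), Mul(-1, 281976)) = Add(Add(7, Mul(Rational(1, 5), Pow(356, 2)), Mul(Rational(81, 10), 356), Mul(Rational(25758, 5), 22), Mul(Rational(636, 5), 22, 356)), Mul(-1, 281976)) = Add(Add(7, Mul(Rational(1, 5), 126736), Rational(14418, 5), Rational(566676, 5), Rational(4981152, 5)), -281976) = Add(Add(7, Rational(126736, 5), Rational(14418, 5), Rational(566676, 5), Rational(4981152, 5)), -281976) = Add(Rational(5689017, 5), -281976) = Rational(4279137, 5)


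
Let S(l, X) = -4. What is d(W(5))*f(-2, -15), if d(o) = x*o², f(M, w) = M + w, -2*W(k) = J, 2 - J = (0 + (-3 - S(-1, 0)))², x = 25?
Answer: -425/4 ≈ -106.25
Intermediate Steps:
J = 1 (J = 2 - (0 + (-3 - 1*(-4)))² = 2 - (0 + (-3 + 4))² = 2 - (0 + 1)² = 2 - 1*1² = 2 - 1*1 = 2 - 1 = 1)
W(k) = -½ (W(k) = -½*1 = -½)
d(o) = 25*o²
d(W(5))*f(-2, -15) = (25*(-½)²)*(-2 - 15) = (25*(¼))*(-17) = (25/4)*(-17) = -425/4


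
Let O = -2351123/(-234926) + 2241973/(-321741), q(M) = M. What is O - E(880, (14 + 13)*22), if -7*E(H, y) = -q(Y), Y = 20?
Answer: 2701555/14800338 ≈ 0.18253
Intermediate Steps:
O = 44988235/14800338 (O = -2351123*(-1/234926) + 2241973*(-1/321741) = 2351123/234926 - 439/63 = 44988235/14800338 ≈ 3.0397)
E(H, y) = 20/7 (E(H, y) = -(-1)*20/7 = -⅐*(-20) = 20/7)
O - E(880, (14 + 13)*22) = 44988235/14800338 - 1*20/7 = 44988235/14800338 - 20/7 = 2701555/14800338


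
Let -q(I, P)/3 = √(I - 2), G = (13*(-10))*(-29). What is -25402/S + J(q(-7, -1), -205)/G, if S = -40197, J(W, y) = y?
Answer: 17505031/30308538 ≈ 0.57756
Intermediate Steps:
G = 3770 (G = -130*(-29) = 3770)
q(I, P) = -3*√(-2 + I) (q(I, P) = -3*√(I - 2) = -3*√(-2 + I))
-25402/S + J(q(-7, -1), -205)/G = -25402/(-40197) - 205/3770 = -25402*(-1/40197) - 205*1/3770 = 25402/40197 - 41/754 = 17505031/30308538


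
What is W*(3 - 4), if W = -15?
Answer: 15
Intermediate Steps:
W*(3 - 4) = -15*(3 - 4) = -15*(-1) = 15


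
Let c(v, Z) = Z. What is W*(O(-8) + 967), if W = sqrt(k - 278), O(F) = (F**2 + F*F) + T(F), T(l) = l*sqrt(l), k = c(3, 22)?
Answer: 256*sqrt(2) + 17520*I ≈ 362.04 + 17520.0*I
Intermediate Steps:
k = 22
T(l) = l**(3/2)
O(F) = F**(3/2) + 2*F**2 (O(F) = (F**2 + F*F) + F**(3/2) = (F**2 + F**2) + F**(3/2) = 2*F**2 + F**(3/2) = F**(3/2) + 2*F**2)
W = 16*I (W = sqrt(22 - 278) = sqrt(-256) = 16*I ≈ 16.0*I)
W*(O(-8) + 967) = (16*I)*(((-8)**(3/2) + 2*(-8)**2) + 967) = (16*I)*((-16*I*sqrt(2) + 2*64) + 967) = (16*I)*((-16*I*sqrt(2) + 128) + 967) = (16*I)*((128 - 16*I*sqrt(2)) + 967) = (16*I)*(1095 - 16*I*sqrt(2)) = 16*I*(1095 - 16*I*sqrt(2))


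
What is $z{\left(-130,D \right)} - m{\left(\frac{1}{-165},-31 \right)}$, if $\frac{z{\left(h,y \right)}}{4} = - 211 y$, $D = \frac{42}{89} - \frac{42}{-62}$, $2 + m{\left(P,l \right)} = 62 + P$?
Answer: $- \frac{468904801}{455235} \approx -1030.0$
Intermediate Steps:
$m{\left(P,l \right)} = 60 + P$ ($m{\left(P,l \right)} = -2 + \left(62 + P\right) = 60 + P$)
$D = \frac{3171}{2759}$ ($D = 42 \cdot \frac{1}{89} - - \frac{21}{31} = \frac{42}{89} + \frac{21}{31} = \frac{3171}{2759} \approx 1.1493$)
$z{\left(h,y \right)} = - 844 y$ ($z{\left(h,y \right)} = 4 \left(- 211 y\right) = - 844 y$)
$z{\left(-130,D \right)} - m{\left(\frac{1}{-165},-31 \right)} = \left(-844\right) \frac{3171}{2759} - \left(60 + \frac{1}{-165}\right) = - \frac{2676324}{2759} - \left(60 - \frac{1}{165}\right) = - \frac{2676324}{2759} - \frac{9899}{165} = - \frac{468904801}{455235}$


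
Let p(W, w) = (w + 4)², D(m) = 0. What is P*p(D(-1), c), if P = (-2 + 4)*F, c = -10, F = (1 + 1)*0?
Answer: 0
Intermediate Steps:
F = 0 (F = 2*0 = 0)
P = 0 (P = (-2 + 4)*0 = 2*0 = 0)
p(W, w) = (4 + w)²
P*p(D(-1), c) = 0*(4 - 10)² = 0*(-6)² = 0*36 = 0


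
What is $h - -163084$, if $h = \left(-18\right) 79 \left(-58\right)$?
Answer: $245560$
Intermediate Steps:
$h = 82476$ ($h = \left(-1422\right) \left(-58\right) = 82476$)
$h - -163084 = 82476 - -163084 = 82476 + 163084 = 245560$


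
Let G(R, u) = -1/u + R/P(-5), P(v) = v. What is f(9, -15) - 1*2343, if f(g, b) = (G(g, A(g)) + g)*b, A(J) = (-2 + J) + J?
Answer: -39201/16 ≈ -2450.1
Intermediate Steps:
A(J) = -2 + 2*J
G(R, u) = -1/u - R/5 (G(R, u) = -1/u + R/(-5) = -1/u + R*(-⅕) = -1/u - R/5)
f(g, b) = b*(-1/(-2 + 2*g) + 4*g/5) (f(g, b) = ((-1/(-2 + 2*g) - g/5) + g)*b = (-1/(-2 + 2*g) + 4*g/5)*b = b*(-1/(-2 + 2*g) + 4*g/5))
f(9, -15) - 1*2343 = (⅒)*(-15)*(-5 + 8*9*(-1 + 9))/(-1 + 9) - 1*2343 = (⅒)*(-15)*(-5 + 8*9*8)/8 - 2343 = (⅒)*(-15)*(⅛)*(-5 + 576) - 2343 = (⅒)*(-15)*(⅛)*571 - 2343 = -1713/16 - 2343 = -39201/16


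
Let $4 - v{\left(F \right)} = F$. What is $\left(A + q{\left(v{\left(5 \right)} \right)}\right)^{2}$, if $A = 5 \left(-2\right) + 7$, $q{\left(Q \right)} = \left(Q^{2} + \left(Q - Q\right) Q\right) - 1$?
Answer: $9$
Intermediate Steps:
$v{\left(F \right)} = 4 - F$
$q{\left(Q \right)} = -1 + Q^{2}$ ($q{\left(Q \right)} = \left(Q^{2} + 0 Q\right) - 1 = \left(Q^{2} + 0\right) - 1 = Q^{2} - 1 = -1 + Q^{2}$)
$A = -3$ ($A = -10 + 7 = -3$)
$\left(A + q{\left(v{\left(5 \right)} \right)}\right)^{2} = \left(-3 - \left(1 - \left(4 - 5\right)^{2}\right)\right)^{2} = \left(-3 - \left(1 - \left(-1\right)^{2}\right)\right)^{2} = \left(-3 + \left(-1 + 1\right)\right)^{2} = \left(-3 + 0\right)^{2} = \left(-3\right)^{2} = 9$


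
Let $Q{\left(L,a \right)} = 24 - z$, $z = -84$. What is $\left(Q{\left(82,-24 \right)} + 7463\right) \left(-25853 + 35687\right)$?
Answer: $74453214$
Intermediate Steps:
$Q{\left(L,a \right)} = 108$ ($Q{\left(L,a \right)} = 24 - -84 = 24 + 84 = 108$)
$\left(Q{\left(82,-24 \right)} + 7463\right) \left(-25853 + 35687\right) = \left(108 + 7463\right) \left(-25853 + 35687\right) = 7571 \cdot 9834 = 74453214$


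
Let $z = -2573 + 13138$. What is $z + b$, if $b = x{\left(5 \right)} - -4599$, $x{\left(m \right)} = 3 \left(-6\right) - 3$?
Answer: $15143$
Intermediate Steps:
$x{\left(m \right)} = -21$ ($x{\left(m \right)} = -18 - 3 = -21$)
$z = 10565$
$b = 4578$ ($b = -21 - -4599 = -21 + 4599 = 4578$)
$z + b = 10565 + 4578 = 15143$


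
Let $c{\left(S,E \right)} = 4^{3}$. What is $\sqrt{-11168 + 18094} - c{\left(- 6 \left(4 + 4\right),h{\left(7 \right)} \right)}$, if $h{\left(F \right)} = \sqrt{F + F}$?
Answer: $-64 + \sqrt{6926} \approx 19.223$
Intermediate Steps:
$h{\left(F \right)} = \sqrt{2} \sqrt{F}$ ($h{\left(F \right)} = \sqrt{2 F} = \sqrt{2} \sqrt{F}$)
$c{\left(S,E \right)} = 64$
$\sqrt{-11168 + 18094} - c{\left(- 6 \left(4 + 4\right),h{\left(7 \right)} \right)} = \sqrt{-11168 + 18094} - 64 = \sqrt{6926} - 64 = -64 + \sqrt{6926}$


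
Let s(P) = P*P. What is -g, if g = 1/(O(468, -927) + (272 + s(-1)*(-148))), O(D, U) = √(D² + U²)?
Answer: 124/1062977 - 9*√13313/1062977 ≈ -0.00086026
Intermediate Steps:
s(P) = P²
g = 1/(124 + 9*√13313) (g = 1/(√(468² + (-927)²) + (272 + (-1)²*(-148))) = 1/(√(219024 + 859329) + (272 + 1*(-148))) = 1/(√1078353 + (272 - 148)) = 1/(9*√13313 + 124) = 1/(124 + 9*√13313) ≈ 0.00086026)
-g = -(-124/1062977 + 9*√13313/1062977) = 124/1062977 - 9*√13313/1062977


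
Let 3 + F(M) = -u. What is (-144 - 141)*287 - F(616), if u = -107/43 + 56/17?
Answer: -59789363/731 ≈ -81791.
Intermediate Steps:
u = 589/731 (u = -107*1/43 + 56*(1/17) = -107/43 + 56/17 = 589/731 ≈ 0.80575)
F(M) = -2782/731 (F(M) = -3 - 1*589/731 = -3 - 589/731 = -2782/731)
(-144 - 141)*287 - F(616) = (-144 - 141)*287 - 1*(-2782/731) = -285*287 + 2782/731 = -81795 + 2782/731 = -59789363/731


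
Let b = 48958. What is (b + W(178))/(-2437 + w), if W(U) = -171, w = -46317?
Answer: -48787/48754 ≈ -1.0007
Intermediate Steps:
(b + W(178))/(-2437 + w) = (48958 - 171)/(-2437 - 46317) = 48787/(-48754) = 48787*(-1/48754) = -48787/48754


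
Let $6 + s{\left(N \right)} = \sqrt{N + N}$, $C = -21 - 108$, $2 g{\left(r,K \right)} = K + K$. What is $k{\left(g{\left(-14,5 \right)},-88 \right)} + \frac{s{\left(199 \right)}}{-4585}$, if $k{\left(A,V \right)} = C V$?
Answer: $\frac{52048926}{4585} - \frac{\sqrt{398}}{4585} \approx 11352.0$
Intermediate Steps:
$g{\left(r,K \right)} = K$ ($g{\left(r,K \right)} = \frac{K + K}{2} = \frac{2 K}{2} = K$)
$C = -129$ ($C = -21 - 108 = -129$)
$s{\left(N \right)} = -6 + \sqrt{2} \sqrt{N}$ ($s{\left(N \right)} = -6 + \sqrt{N + N} = -6 + \sqrt{2 N} = -6 + \sqrt{2} \sqrt{N}$)
$k{\left(A,V \right)} = - 129 V$
$k{\left(g{\left(-14,5 \right)},-88 \right)} + \frac{s{\left(199 \right)}}{-4585} = \left(-129\right) \left(-88\right) + \frac{-6 + \sqrt{2} \sqrt{199}}{-4585} = 11352 + \left(-6 + \sqrt{398}\right) \left(- \frac{1}{4585}\right) = 11352 + \left(\frac{6}{4585} - \frac{\sqrt{398}}{4585}\right) = \frac{52048926}{4585} - \frac{\sqrt{398}}{4585}$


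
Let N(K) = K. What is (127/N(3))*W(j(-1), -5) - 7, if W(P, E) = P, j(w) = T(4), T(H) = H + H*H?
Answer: 2519/3 ≈ 839.67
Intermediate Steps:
T(H) = H + H²
j(w) = 20 (j(w) = 4*(1 + 4) = 4*5 = 20)
(127/N(3))*W(j(-1), -5) - 7 = (127/3)*20 - 7 = 2540/3 - 7 = 2519/3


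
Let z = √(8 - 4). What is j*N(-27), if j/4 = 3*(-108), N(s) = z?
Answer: -2592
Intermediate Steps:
z = 2 (z = √4 = 2)
N(s) = 2
j = -1296 (j = 4*(3*(-108)) = 4*(-324) = -1296)
j*N(-27) = -1296*2 = -2592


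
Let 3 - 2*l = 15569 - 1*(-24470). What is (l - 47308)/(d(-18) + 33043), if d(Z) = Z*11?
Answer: -67326/32845 ≈ -2.0498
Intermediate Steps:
d(Z) = 11*Z
l = -20018 (l = 3/2 - (15569 - 1*(-24470))/2 = 3/2 - (15569 + 24470)/2 = 3/2 - 1/2*40039 = 3/2 - 40039/2 = -20018)
(l - 47308)/(d(-18) + 33043) = (-20018 - 47308)/(11*(-18) + 33043) = -67326/(-198 + 33043) = -67326/32845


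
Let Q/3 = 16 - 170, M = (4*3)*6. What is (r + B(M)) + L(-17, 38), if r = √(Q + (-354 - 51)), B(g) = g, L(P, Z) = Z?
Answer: 110 + 17*I*√3 ≈ 110.0 + 29.445*I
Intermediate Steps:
M = 72 (M = 12*6 = 72)
Q = -462 (Q = 3*(16 - 170) = 3*(-154) = -462)
r = 17*I*√3 (r = √(-462 + (-354 - 51)) = √(-462 - 405) = √(-867) = 17*I*√3 ≈ 29.445*I)
(r + B(M)) + L(-17, 38) = (17*I*√3 + 72) + 38 = (72 + 17*I*√3) + 38 = 110 + 17*I*√3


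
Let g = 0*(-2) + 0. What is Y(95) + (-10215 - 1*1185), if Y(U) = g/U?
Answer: -11400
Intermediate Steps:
g = 0 (g = 0 + 0 = 0)
Y(U) = 0 (Y(U) = 0/U = 0)
Y(95) + (-10215 - 1*1185) = 0 + (-10215 - 1*1185) = 0 + (-10215 - 1185) = 0 - 11400 = -11400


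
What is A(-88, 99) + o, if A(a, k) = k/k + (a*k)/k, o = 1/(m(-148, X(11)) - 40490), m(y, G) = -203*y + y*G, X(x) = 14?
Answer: -1089067/12518 ≈ -87.000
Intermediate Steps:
m(y, G) = -203*y + G*y
o = -1/12518 (o = 1/(-148*(-203 + 14) - 40490) = 1/(-148*(-189) - 40490) = 1/(27972 - 40490) = 1/(-12518) = -1/12518 ≈ -7.9885e-5)
A(a, k) = 1 + a
A(-88, 99) + o = (1 - 88) - 1/12518 = -87 - 1/12518 = -1089067/12518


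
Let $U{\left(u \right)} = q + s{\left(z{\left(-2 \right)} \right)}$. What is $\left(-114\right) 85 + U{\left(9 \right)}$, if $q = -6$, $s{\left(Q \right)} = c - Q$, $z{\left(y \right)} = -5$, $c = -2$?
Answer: $-9693$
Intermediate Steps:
$s{\left(Q \right)} = -2 - Q$
$U{\left(u \right)} = -3$ ($U{\left(u \right)} = -6 - -3 = -6 + \left(-2 + 5\right) = -6 + 3 = -3$)
$\left(-114\right) 85 + U{\left(9 \right)} = \left(-114\right) 85 - 3 = -9690 - 3 = -9693$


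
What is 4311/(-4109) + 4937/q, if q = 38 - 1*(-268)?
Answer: 18966967/1257354 ≈ 15.085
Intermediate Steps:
q = 306 (q = 38 + 268 = 306)
4311/(-4109) + 4937/q = 4311/(-4109) + 4937/306 = 4311*(-1/4109) + 4937*(1/306) = -4311/4109 + 4937/306 = 18966967/1257354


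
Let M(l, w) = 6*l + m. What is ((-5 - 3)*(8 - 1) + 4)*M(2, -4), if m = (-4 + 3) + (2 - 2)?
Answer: -572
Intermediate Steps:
m = -1 (m = -1 + 0 = -1)
M(l, w) = -1 + 6*l (M(l, w) = 6*l - 1 = -1 + 6*l)
((-5 - 3)*(8 - 1) + 4)*M(2, -4) = ((-5 - 3)*(8 - 1) + 4)*(-1 + 6*2) = (-8*7 + 4)*(-1 + 12) = (-56 + 4)*11 = -52*11 = -572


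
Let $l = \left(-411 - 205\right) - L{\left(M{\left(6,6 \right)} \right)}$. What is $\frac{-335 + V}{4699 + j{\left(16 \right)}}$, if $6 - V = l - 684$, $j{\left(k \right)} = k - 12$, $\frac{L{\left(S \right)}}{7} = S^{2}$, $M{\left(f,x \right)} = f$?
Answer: $\frac{1223}{4703} \approx 0.26005$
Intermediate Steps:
$L{\left(S \right)} = 7 S^{2}$
$j{\left(k \right)} = -12 + k$
$l = -868$ ($l = \left(-411 - 205\right) - 7 \cdot 6^{2} = -616 - 7 \cdot 36 = -616 - 252 = -868$)
$V = 1558$ ($V = 6 - \left(-868 - 684\right) = 6 - -1552 = 6 + 1552 = 1558$)
$\frac{-335 + V}{4699 + j{\left(16 \right)}} = \frac{-335 + 1558}{4699 + \left(-12 + 16\right)} = \frac{1223}{4699 + 4} = \frac{1223}{4703}$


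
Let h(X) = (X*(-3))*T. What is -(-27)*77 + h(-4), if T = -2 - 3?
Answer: 2019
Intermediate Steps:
T = -5
h(X) = 15*X (h(X) = (X*(-3))*(-5) = -3*X*(-5) = 15*X)
-(-27)*77 + h(-4) = -(-27)*77 + 15*(-4) = -9*(-231) - 60 = 2079 - 60 = 2019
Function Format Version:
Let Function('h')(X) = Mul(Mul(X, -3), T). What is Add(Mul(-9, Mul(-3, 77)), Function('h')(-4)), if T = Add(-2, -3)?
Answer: 2019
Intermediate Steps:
T = -5
Function('h')(X) = Mul(15, X) (Function('h')(X) = Mul(Mul(X, -3), -5) = Mul(Mul(-3, X), -5) = Mul(15, X))
Add(Mul(-9, Mul(-3, 77)), Function('h')(-4)) = Add(Mul(-9, Mul(-3, 77)), Mul(15, -4)) = Add(Mul(-9, -231), -60) = Add(2079, -60) = 2019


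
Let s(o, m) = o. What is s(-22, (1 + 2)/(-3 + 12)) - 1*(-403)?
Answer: 381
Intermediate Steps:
s(-22, (1 + 2)/(-3 + 12)) - 1*(-403) = -22 - 1*(-403) = -22 + 403 = 381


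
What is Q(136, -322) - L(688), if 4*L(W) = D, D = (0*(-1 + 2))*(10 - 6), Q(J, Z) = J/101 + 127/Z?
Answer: 30965/32522 ≈ 0.95212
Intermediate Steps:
Q(J, Z) = 127/Z + J/101 (Q(J, Z) = J*(1/101) + 127/Z = J/101 + 127/Z = 127/Z + J/101)
D = 0 (D = (0*1)*4 = 0*4 = 0)
L(W) = 0 (L(W) = (¼)*0 = 0)
Q(136, -322) - L(688) = (127/(-322) + (1/101)*136) - 1*0 = (127*(-1/322) + 136/101) + 0 = (-127/322 + 136/101) + 0 = 30965/32522 + 0 = 30965/32522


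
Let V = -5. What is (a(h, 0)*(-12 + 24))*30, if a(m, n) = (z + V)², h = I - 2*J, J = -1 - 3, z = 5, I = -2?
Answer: 0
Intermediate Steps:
J = -4
h = 6 (h = -2 - 2*(-4) = -2 + 8 = 6)
a(m, n) = 0 (a(m, n) = (5 - 5)² = 0² = 0)
(a(h, 0)*(-12 + 24))*30 = (0*(-12 + 24))*30 = (0*12)*30 = 0*30 = 0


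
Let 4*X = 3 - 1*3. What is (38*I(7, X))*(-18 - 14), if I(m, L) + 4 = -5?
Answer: 10944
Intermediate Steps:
X = 0 (X = (3 - 1*3)/4 = (3 - 3)/4 = (¼)*0 = 0)
I(m, L) = -9 (I(m, L) = -4 - 5 = -9)
(38*I(7, X))*(-18 - 14) = (38*(-9))*(-18 - 14) = -342*(-32) = 10944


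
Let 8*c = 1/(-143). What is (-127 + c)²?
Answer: 21108893521/1308736 ≈ 16129.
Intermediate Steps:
c = -1/1144 (c = (⅛)/(-143) = (⅛)*(-1/143) = -1/1144 ≈ -0.00087413)
(-127 + c)² = (-127 - 1/1144)² = (-145289/1144)² = 21108893521/1308736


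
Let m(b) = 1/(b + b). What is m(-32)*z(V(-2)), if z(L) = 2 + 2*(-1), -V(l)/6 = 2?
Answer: 0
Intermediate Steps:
V(l) = -12 (V(l) = -6*2 = -12)
m(b) = 1/(2*b)
z(L) = 0 (z(L) = 2 - 2 = 0)
m(-32)*z(V(-2)) = ((1/2)/(-32))*0 = ((1/2)*(-1/32))*0 = -1/64*0 = 0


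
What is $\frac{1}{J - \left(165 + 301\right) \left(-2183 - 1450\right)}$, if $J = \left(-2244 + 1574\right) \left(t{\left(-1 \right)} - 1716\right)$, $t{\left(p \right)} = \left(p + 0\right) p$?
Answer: $\frac{1}{2842028} \approx 3.5186 \cdot 10^{-7}$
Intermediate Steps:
$t{\left(p \right)} = p^{2}$ ($t{\left(p \right)} = p p = p^{2}$)
$J = 1149050$ ($J = \left(-2244 + 1574\right) \left(\left(-1\right)^{2} - 1716\right) = - 670 \left(1 - 1716\right) = \left(-670\right) \left(-1715\right) = 1149050$)
$\frac{1}{J - \left(165 + 301\right) \left(-2183 - 1450\right)} = \frac{1}{1149050 - \left(165 + 301\right) \left(-2183 - 1450\right)} = \frac{1}{1149050 - 466 \left(-3633\right)} = \frac{1}{1149050 - -1692978} = \frac{1}{1149050 + 1692978} = \frac{1}{2842028}$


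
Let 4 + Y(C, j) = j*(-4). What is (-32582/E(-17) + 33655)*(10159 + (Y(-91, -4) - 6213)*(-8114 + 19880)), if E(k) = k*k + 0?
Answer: -707164186176391/289 ≈ -2.4469e+12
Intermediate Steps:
Y(C, j) = -4 - 4*j (Y(C, j) = -4 + j*(-4) = -4 - 4*j)
E(k) = k**2 (E(k) = k**2 + 0 = k**2)
(-32582/E(-17) + 33655)*(10159 + (Y(-91, -4) - 6213)*(-8114 + 19880)) = (-32582/((-17)**2) + 33655)*(10159 + ((-4 - 4*(-4)) - 6213)*(-8114 + 19880)) = (-32582/289 + 33655)*(10159 + ((-4 + 16) - 6213)*11766) = (-32582*1/289 + 33655)*(10159 + (12 - 6213)*11766) = (-32582/289 + 33655)*(10159 - 6201*11766) = 9693713*(10159 - 72960966)/289 = (9693713/289)*(-72950807) = -707164186176391/289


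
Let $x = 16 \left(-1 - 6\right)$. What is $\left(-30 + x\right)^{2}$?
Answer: $20164$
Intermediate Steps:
$x = -112$ ($x = 16 \left(-1 - 6\right) = 16 \left(-7\right) = -112$)
$\left(-30 + x\right)^{2} = \left(-30 - 112\right)^{2} = \left(-142\right)^{2} = 20164$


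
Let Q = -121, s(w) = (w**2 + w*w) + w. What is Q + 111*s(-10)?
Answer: 20969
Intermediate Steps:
s(w) = w + 2*w**2 (s(w) = (w**2 + w**2) + w = 2*w**2 + w = w + 2*w**2)
Q + 111*s(-10) = -121 + 111*(-10*(1 + 2*(-10))) = -121 + 111*(-10*(1 - 20)) = -121 + 111*(-10*(-19)) = -121 + 111*190 = -121 + 21090 = 20969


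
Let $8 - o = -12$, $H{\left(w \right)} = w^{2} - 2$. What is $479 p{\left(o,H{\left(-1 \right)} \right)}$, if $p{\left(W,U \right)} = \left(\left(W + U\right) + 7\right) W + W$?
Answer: $258660$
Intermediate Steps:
$H{\left(w \right)} = -2 + w^{2}$
$o = 20$ ($o = 8 - -12 = 8 + 12 = 20$)
$p{\left(W,U \right)} = W + W \left(7 + U + W\right)$ ($p{\left(W,U \right)} = \left(\left(U + W\right) + 7\right) W + W = \left(7 + U + W\right) W + W = W \left(7 + U + W\right) + W = W + W \left(7 + U + W\right)$)
$479 p{\left(o,H{\left(-1 \right)} \right)} = 479 \cdot 20 \left(8 - \left(2 - \left(-1\right)^{2}\right) + 20\right) = 479 \cdot 20 \left(8 + \left(-2 + 1\right) + 20\right) = 479 \cdot 20 \left(8 - 1 + 20\right) = 479 \cdot 20 \cdot 27 = 479 \cdot 540 = 258660$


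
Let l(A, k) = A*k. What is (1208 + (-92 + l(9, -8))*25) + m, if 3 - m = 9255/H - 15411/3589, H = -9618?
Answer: -33181319195/11506334 ≈ -2883.7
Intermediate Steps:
m = 94998733/11506334 (m = 3 - (9255/(-9618) - 15411/3589) = 3 - (9255*(-1/9618) - 15411*1/3589) = 3 - (-3085/3206 - 15411/3589) = 3 - 1*(-60479731/11506334) = 3 + 60479731/11506334 = 94998733/11506334 ≈ 8.2562)
(1208 + (-92 + l(9, -8))*25) + m = (1208 + (-92 + 9*(-8))*25) + 94998733/11506334 = (1208 + (-92 - 72)*25) + 94998733/11506334 = (1208 - 164*25) + 94998733/11506334 = (1208 - 4100) + 94998733/11506334 = -2892 + 94998733/11506334 = -33181319195/11506334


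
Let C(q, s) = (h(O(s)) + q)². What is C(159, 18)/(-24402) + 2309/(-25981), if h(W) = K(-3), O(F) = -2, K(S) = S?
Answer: -114769639/105664727 ≈ -1.0862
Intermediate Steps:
h(W) = -3
C(q, s) = (-3 + q)²
C(159, 18)/(-24402) + 2309/(-25981) = (-3 + 159)²/(-24402) + 2309/(-25981) = 156²*(-1/24402) + 2309*(-1/25981) = 24336*(-1/24402) - 2309/25981 = -4056/4067 - 2309/25981 = -114769639/105664727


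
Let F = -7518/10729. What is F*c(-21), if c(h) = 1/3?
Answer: -2506/10729 ≈ -0.23357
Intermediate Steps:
c(h) = 1/3
F = -7518/10729 (F = -7518*1/10729 = -7518/10729 ≈ -0.70072)
F*c(-21) = -7518/10729*1/3 = -2506/10729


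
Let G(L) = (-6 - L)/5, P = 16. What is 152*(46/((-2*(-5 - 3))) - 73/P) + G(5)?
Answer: -2587/10 ≈ -258.70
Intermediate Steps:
G(L) = -6/5 - L/5 (G(L) = (-6 - L)*(⅕) = -6/5 - L/5)
152*(46/((-2*(-5 - 3))) - 73/P) + G(5) = 152*(46/((-2*(-5 - 3))) - 73/16) + (-6/5 - ⅕*5) = 152*(46/((-2*(-8))) - 73*1/16) + (-6/5 - 1) = 152*(46/16 - 73/16) - 11/5 = 152*(46*(1/16) - 73/16) - 11/5 = 152*(23/8 - 73/16) - 11/5 = 152*(-27/16) - 11/5 = -513/2 - 11/5 = -2587/10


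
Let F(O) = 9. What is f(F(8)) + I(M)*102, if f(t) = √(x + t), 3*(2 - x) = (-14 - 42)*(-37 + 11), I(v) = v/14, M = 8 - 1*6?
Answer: 102/7 + I*√4269/3 ≈ 14.571 + 21.779*I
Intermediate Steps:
M = 2 (M = 8 - 6 = 2)
I(v) = v/14 (I(v) = v*(1/14) = v/14)
x = -1450/3 (x = 2 - (-14 - 42)*(-37 + 11)/3 = 2 - (-56)*(-26)/3 = 2 - ⅓*1456 = 2 - 1456/3 = -1450/3 ≈ -483.33)
f(t) = √(-1450/3 + t)
f(F(8)) + I(M)*102 = √(-4350 + 9*9)/3 + ((1/14)*2)*102 = √(-4350 + 81)/3 + (⅐)*102 = √(-4269)/3 + 102/7 = (I*√4269)/3 + 102/7 = I*√4269/3 + 102/7 = 102/7 + I*√4269/3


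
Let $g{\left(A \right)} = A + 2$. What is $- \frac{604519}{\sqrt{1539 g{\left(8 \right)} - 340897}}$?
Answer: $\frac{604519 i \sqrt{6643}}{46501} \approx 1059.6 i$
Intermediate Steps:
$g{\left(A \right)} = 2 + A$
$- \frac{604519}{\sqrt{1539 g{\left(8 \right)} - 340897}} = - \frac{604519}{\sqrt{1539 \left(2 + 8\right) - 340897}} = - \frac{604519}{\sqrt{1539 \cdot 10 - 340897}} = - \frac{604519}{\sqrt{15390 - 340897}} = - \frac{604519}{\sqrt{-325507}} = - \frac{604519}{7 i \sqrt{6643}} = - 604519 \left(- \frac{i \sqrt{6643}}{46501}\right) = \frac{604519 i \sqrt{6643}}{46501}$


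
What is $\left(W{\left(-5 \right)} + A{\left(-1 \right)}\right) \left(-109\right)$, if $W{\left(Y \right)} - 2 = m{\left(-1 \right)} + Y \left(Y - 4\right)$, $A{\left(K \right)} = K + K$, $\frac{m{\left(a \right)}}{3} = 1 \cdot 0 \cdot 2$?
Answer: $-4905$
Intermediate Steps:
$m{\left(a \right)} = 0$ ($m{\left(a \right)} = 3 \cdot 1 \cdot 0 \cdot 2 = 3 \cdot 0 \cdot 2 = 3 \cdot 0 = 0$)
$A{\left(K \right)} = 2 K$
$W{\left(Y \right)} = 2 + Y \left(-4 + Y\right)$ ($W{\left(Y \right)} = 2 + \left(0 + Y \left(Y - 4\right)\right) = 2 + \left(0 + Y \left(-4 + Y\right)\right) = 2 + Y \left(-4 + Y\right)$)
$\left(W{\left(-5 \right)} + A{\left(-1 \right)}\right) \left(-109\right) = \left(\left(2 + \left(-5\right)^{2} - -20\right) + 2 \left(-1\right)\right) \left(-109\right) = \left(\left(2 + 25 + 20\right) - 2\right) \left(-109\right) = \left(47 - 2\right) \left(-109\right) = 45 \left(-109\right) = -4905$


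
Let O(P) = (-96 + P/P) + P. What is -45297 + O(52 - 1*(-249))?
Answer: -45091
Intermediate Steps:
O(P) = -95 + P (O(P) = (-96 + 1) + P = -95 + P)
-45297 + O(52 - 1*(-249)) = -45297 + (-95 + (52 - 1*(-249))) = -45297 + (-95 + (52 + 249)) = -45297 + (-95 + 301) = -45297 + 206 = -45091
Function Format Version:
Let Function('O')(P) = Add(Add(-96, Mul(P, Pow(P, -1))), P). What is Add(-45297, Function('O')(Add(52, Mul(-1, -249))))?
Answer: -45091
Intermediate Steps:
Function('O')(P) = Add(-95, P) (Function('O')(P) = Add(Add(-96, 1), P) = Add(-95, P))
Add(-45297, Function('O')(Add(52, Mul(-1, -249)))) = Add(-45297, Add(-95, Add(52, Mul(-1, -249)))) = Add(-45297, Add(-95, Add(52, 249))) = Add(-45297, Add(-95, 301)) = Add(-45297, 206) = -45091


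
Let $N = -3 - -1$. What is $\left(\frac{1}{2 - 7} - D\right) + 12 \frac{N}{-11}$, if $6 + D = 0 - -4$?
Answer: $\frac{219}{55} \approx 3.9818$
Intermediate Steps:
$N = -2$ ($N = -3 + 1 = -2$)
$D = -2$ ($D = -6 + \left(0 - -4\right) = -6 + \left(0 + 4\right) = -6 + 4 = -2$)
$\left(\frac{1}{2 - 7} - D\right) + 12 \frac{N}{-11} = \left(\frac{1}{2 - 7} - -2\right) + 12 \left(- \frac{2}{-11}\right) = \left(\frac{1}{-5} + 2\right) + 12 \left(\left(-2\right) \left(- \frac{1}{11}\right)\right) = \left(- \frac{1}{5} + 2\right) + 12 \cdot \frac{2}{11} = \frac{9}{5} + \frac{24}{11} = \frac{219}{55}$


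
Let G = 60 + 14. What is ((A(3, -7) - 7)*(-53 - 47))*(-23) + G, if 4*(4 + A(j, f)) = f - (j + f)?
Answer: -26951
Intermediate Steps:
G = 74
A(j, f) = -4 - j/4 (A(j, f) = -4 + (f - (j + f))/4 = -4 + (f - (f + j))/4 = -4 + (f + (-f - j))/4 = -4 + (-j)/4 = -4 - j/4)
((A(3, -7) - 7)*(-53 - 47))*(-23) + G = (((-4 - ¼*3) - 7)*(-53 - 47))*(-23) + 74 = (((-4 - ¾) - 7)*(-100))*(-23) + 74 = ((-19/4 - 7)*(-100))*(-23) + 74 = -47/4*(-100)*(-23) + 74 = 1175*(-23) + 74 = -27025 + 74 = -26951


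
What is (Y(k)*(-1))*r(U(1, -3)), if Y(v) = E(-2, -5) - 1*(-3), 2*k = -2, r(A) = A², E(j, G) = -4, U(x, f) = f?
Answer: 9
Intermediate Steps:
k = -1 (k = (½)*(-2) = -1)
Y(v) = -1 (Y(v) = -4 - 1*(-3) = -4 + 3 = -1)
(Y(k)*(-1))*r(U(1, -3)) = -1*(-1)*(-3)² = 1*9 = 9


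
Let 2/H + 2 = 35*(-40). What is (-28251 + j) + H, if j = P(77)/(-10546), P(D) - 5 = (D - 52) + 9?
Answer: -208852505131/7392746 ≈ -28251.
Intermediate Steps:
P(D) = -38 + D (P(D) = 5 + ((D - 52) + 9) = 5 + ((-52 + D) + 9) = 5 + (-43 + D) = -38 + D)
H = -1/701 (H = 2/(-2 + 35*(-40)) = 2/(-2 - 1400) = 2/(-1402) = 2*(-1/1402) = -1/701 ≈ -0.0014265)
j = -39/10546 (j = (-38 + 77)/(-10546) = 39*(-1/10546) = -39/10546 ≈ -0.0036981)
(-28251 + j) + H = (-28251 - 39/10546) - 1/701 = -297935085/10546 - 1/701 = -208852505131/7392746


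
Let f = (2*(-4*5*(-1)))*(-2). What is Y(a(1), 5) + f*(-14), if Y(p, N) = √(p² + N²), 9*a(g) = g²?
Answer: 1120 + √2026/9 ≈ 1125.0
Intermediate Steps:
a(g) = g²/9
Y(p, N) = √(N² + p²)
f = -80 (f = (2*(-20*(-1)))*(-2) = (2*20)*(-2) = 40*(-2) = -80)
Y(a(1), 5) + f*(-14) = √(5² + ((⅑)*1²)²) - 80*(-14) = √(25 + ((⅑)*1)²) + 1120 = √(25 + (⅑)²) + 1120 = √(25 + 1/81) + 1120 = √(2026/81) + 1120 = √2026/9 + 1120 = 1120 + √2026/9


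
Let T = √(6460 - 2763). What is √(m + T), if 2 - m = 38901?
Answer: √(-38899 + √3697) ≈ 197.07*I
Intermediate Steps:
m = -38899 (m = 2 - 1*38901 = 2 - 38901 = -38899)
T = √3697 ≈ 60.803
√(m + T) = √(-38899 + √3697)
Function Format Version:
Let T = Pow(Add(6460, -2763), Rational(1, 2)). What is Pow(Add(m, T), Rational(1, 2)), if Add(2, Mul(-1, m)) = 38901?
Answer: Pow(Add(-38899, Pow(3697, Rational(1, 2))), Rational(1, 2)) ≈ Mul(197.07, I)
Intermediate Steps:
m = -38899 (m = Add(2, Mul(-1, 38901)) = Add(2, -38901) = -38899)
T = Pow(3697, Rational(1, 2)) ≈ 60.803
Pow(Add(m, T), Rational(1, 2)) = Pow(Add(-38899, Pow(3697, Rational(1, 2))), Rational(1, 2))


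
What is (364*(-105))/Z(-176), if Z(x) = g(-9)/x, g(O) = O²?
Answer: 2242240/27 ≈ 83046.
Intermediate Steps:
Z(x) = 81/x (Z(x) = (-9)²/x = 81/x)
(364*(-105))/Z(-176) = (364*(-105))/((81/(-176))) = -38220/(81*(-1/176)) = -38220/(-81/176) = -38220*(-176/81) = 2242240/27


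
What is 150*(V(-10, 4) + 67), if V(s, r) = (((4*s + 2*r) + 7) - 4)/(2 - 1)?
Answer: 5700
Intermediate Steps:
V(s, r) = 3 + 2*r + 4*s (V(s, r) = (((2*r + 4*s) + 7) - 4)/1 = ((7 + 2*r + 4*s) - 4)*1 = (3 + 2*r + 4*s)*1 = 3 + 2*r + 4*s)
150*(V(-10, 4) + 67) = 150*((3 + 2*4 + 4*(-10)) + 67) = 150*((3 + 8 - 40) + 67) = 150*(-29 + 67) = 150*38 = 5700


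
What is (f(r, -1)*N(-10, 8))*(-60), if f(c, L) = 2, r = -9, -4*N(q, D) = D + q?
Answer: -60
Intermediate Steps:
N(q, D) = -D/4 - q/4 (N(q, D) = -(D + q)/4 = -D/4 - q/4)
(f(r, -1)*N(-10, 8))*(-60) = (2*(-¼*8 - ¼*(-10)))*(-60) = (2*(-2 + 5/2))*(-60) = (2*(½))*(-60) = 1*(-60) = -60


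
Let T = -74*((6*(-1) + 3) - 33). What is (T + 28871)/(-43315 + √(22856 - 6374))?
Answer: -1365938525/1876172743 - 31535*√16482/1876172743 ≈ -0.73020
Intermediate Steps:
T = 2664 (T = -74*((-6 + 3) - 33) = -74*(-3 - 33) = -74*(-36) = 2664)
(T + 28871)/(-43315 + √(22856 - 6374)) = (2664 + 28871)/(-43315 + √(22856 - 6374)) = 31535/(-43315 + √16482)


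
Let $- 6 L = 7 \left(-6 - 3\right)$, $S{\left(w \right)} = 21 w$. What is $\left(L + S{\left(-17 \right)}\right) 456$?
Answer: $-158004$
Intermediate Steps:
$L = \frac{21}{2}$ ($L = - \frac{7 \left(-6 - 3\right)}{6} = - \frac{7 \left(-9\right)}{6} = \left(- \frac{1}{6}\right) \left(-63\right) = \frac{21}{2} \approx 10.5$)
$\left(L + S{\left(-17 \right)}\right) 456 = \left(\frac{21}{2} + 21 \left(-17\right)\right) 456 = \left(\frac{21}{2} - 357\right) 456 = \left(- \frac{693}{2}\right) 456 = -158004$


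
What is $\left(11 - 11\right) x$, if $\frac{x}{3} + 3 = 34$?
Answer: $0$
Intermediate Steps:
$x = 93$ ($x = -9 + 3 \cdot 34 = -9 + 102 = 93$)
$\left(11 - 11\right) x = \left(11 - 11\right) 93 = 0 \cdot 93 = 0$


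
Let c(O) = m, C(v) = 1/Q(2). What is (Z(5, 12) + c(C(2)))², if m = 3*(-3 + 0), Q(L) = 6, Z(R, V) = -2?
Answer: 121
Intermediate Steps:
C(v) = ⅙ (C(v) = 1/6 = ⅙)
m = -9 (m = 3*(-3) = -9)
c(O) = -9
(Z(5, 12) + c(C(2)))² = (-2 - 9)² = (-11)² = 121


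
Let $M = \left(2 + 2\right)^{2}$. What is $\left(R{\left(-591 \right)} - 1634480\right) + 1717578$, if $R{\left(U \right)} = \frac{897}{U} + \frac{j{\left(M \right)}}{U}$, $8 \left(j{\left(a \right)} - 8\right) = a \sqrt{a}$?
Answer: $\frac{49110005}{591} \approx 83097.0$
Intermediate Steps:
$M = 16$ ($M = 4^{2} = 16$)
$j{\left(a \right)} = 8 + \frac{a^{\frac{3}{2}}}{8}$ ($j{\left(a \right)} = 8 + \frac{a \sqrt{a}}{8} = 8 + \frac{a^{\frac{3}{2}}}{8}$)
$R{\left(U \right)} = \frac{913}{U}$ ($R{\left(U \right)} = \frac{897}{U} + \frac{8 + \frac{16^{\frac{3}{2}}}{8}}{U} = \frac{897}{U} + \frac{8 + \frac{1}{8} \cdot 64}{U} = \frac{897}{U} + \frac{8 + 8}{U} = \frac{897}{U} + \frac{16}{U} = \frac{913}{U}$)
$\left(R{\left(-591 \right)} - 1634480\right) + 1717578 = \left(\frac{913}{-591} - 1634480\right) + 1717578 = \left(913 \left(- \frac{1}{591}\right) - 1634480\right) + 1717578 = \left(- \frac{913}{591} - 1634480\right) + 1717578 = - \frac{965978593}{591} + 1717578 = \frac{49110005}{591}$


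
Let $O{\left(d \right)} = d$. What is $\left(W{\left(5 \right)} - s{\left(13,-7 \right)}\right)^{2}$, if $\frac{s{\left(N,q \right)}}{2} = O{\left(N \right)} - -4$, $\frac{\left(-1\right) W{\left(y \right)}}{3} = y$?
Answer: $2401$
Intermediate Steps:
$W{\left(y \right)} = - 3 y$
$s{\left(N,q \right)} = 8 + 2 N$ ($s{\left(N,q \right)} = 2 \left(N - -4\right) = 2 \left(N + 4\right) = 2 \left(4 + N\right) = 8 + 2 N$)
$\left(W{\left(5 \right)} - s{\left(13,-7 \right)}\right)^{2} = \left(\left(-3\right) 5 - \left(8 + 2 \cdot 13\right)\right)^{2} = \left(-15 - \left(8 + 26\right)\right)^{2} = \left(-15 - 34\right)^{2} = \left(-49\right)^{2} = 2401$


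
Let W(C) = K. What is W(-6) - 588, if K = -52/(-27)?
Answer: -15824/27 ≈ -586.07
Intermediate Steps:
K = 52/27 (K = -52*(-1/27) = 52/27 ≈ 1.9259)
W(C) = 52/27
W(-6) - 588 = 52/27 - 588 = -15824/27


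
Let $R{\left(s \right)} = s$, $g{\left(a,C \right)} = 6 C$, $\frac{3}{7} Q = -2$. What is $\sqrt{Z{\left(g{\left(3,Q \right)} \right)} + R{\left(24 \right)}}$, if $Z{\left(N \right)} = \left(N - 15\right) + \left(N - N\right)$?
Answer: $i \sqrt{19} \approx 4.3589 i$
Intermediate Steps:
$Q = - \frac{14}{3}$ ($Q = \frac{7}{3} \left(-2\right) = - \frac{14}{3} \approx -4.6667$)
$Z{\left(N \right)} = -15 + N$ ($Z{\left(N \right)} = \left(-15 + N\right) + 0 = -15 + N$)
$\sqrt{Z{\left(g{\left(3,Q \right)} \right)} + R{\left(24 \right)}} = \sqrt{\left(-15 + 6 \left(- \frac{14}{3}\right)\right) + 24} = \sqrt{\left(-15 - 28\right) + 24} = \sqrt{-43 + 24} = \sqrt{-19} = i \sqrt{19}$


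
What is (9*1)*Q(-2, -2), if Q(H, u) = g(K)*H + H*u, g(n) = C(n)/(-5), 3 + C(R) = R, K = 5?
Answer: 216/5 ≈ 43.200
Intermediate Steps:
C(R) = -3 + R
g(n) = ⅗ - n/5 (g(n) = (-3 + n)/(-5) = (-3 + n)*(-⅕) = ⅗ - n/5)
Q(H, u) = -2*H/5 + H*u (Q(H, u) = (⅗ - ⅕*5)*H + H*u = (⅗ - 1)*H + H*u = -2*H/5 + H*u)
(9*1)*Q(-2, -2) = (9*1)*((⅕)*(-2)*(-2 + 5*(-2))) = 9*((⅕)*(-2)*(-2 - 10)) = 9*((⅕)*(-2)*(-12)) = 9*(24/5) = 216/5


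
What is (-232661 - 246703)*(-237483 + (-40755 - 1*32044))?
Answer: 148738020648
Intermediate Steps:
(-232661 - 246703)*(-237483 + (-40755 - 1*32044)) = -479364*(-237483 + (-40755 - 32044)) = -479364*(-237483 - 72799) = -479364*(-310282) = 148738020648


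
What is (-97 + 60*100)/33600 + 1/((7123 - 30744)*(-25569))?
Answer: 1188402496249/6764411908800 ≈ 0.17568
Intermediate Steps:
(-97 + 60*100)/33600 + 1/((7123 - 30744)*(-25569)) = (-97 + 6000)*(1/33600) - 1/25569/(-23621) = 5903*(1/33600) - 1/23621*(-1/25569) = 5903/33600 + 1/603965349 = 1188402496249/6764411908800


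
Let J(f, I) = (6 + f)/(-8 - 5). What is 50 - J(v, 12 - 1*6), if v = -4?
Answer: 652/13 ≈ 50.154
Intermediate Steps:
J(f, I) = -6/13 - f/13 (J(f, I) = (6 + f)/(-13) = (6 + f)*(-1/13) = -6/13 - f/13)
50 - J(v, 12 - 1*6) = 50 - (-6/13 - 1/13*(-4)) = 50 - (-6/13 + 4/13) = 50 - 1*(-2/13) = 50 + 2/13 = 652/13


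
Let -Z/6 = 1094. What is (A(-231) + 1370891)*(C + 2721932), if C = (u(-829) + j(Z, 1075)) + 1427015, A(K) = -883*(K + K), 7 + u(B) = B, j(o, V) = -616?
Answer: 7377717563315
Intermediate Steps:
Z = -6564 (Z = -6*1094 = -6564)
u(B) = -7 + B
A(K) = -1766*K
C = 1425563 (C = ((-7 - 829) - 616) + 1427015 = (-836 - 616) + 1427015 = -1452 + 1427015 = 1425563)
(A(-231) + 1370891)*(C + 2721932) = (-1766*(-231) + 1370891)*(1425563 + 2721932) = (407946 + 1370891)*4147495 = 1778837*4147495 = 7377717563315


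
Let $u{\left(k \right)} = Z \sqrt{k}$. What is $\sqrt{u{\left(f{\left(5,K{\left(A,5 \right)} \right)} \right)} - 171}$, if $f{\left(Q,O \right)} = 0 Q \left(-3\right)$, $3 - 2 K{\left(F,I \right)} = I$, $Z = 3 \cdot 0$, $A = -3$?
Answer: $3 i \sqrt{19} \approx 13.077 i$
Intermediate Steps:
$Z = 0$
$K{\left(F,I \right)} = \frac{3}{2} - \frac{I}{2}$
$f{\left(Q,O \right)} = 0$ ($f{\left(Q,O \right)} = 0 \left(-3\right) = 0$)
$u{\left(k \right)} = 0$ ($u{\left(k \right)} = 0 \sqrt{k} = 0$)
$\sqrt{u{\left(f{\left(5,K{\left(A,5 \right)} \right)} \right)} - 171} = \sqrt{0 - 171} = \sqrt{-171} = 3 i \sqrt{19}$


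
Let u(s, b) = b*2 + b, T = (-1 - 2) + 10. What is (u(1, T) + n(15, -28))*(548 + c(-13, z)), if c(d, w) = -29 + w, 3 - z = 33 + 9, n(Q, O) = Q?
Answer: 17280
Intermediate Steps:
T = 7 (T = -3 + 10 = 7)
z = -39 (z = 3 - (33 + 9) = 3 - 1*42 = 3 - 42 = -39)
u(s, b) = 3*b (u(s, b) = 2*b + b = 3*b)
(u(1, T) + n(15, -28))*(548 + c(-13, z)) = (3*7 + 15)*(548 + (-29 - 39)) = (21 + 15)*(548 - 68) = 36*480 = 17280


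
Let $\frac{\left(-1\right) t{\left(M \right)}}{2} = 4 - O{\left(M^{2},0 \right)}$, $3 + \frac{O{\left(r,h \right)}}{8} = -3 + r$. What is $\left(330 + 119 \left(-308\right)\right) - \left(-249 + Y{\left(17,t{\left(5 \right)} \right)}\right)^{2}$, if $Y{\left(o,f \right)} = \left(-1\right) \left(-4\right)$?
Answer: $-96347$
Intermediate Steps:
$O{\left(r,h \right)} = -48 + 8 r$ ($O{\left(r,h \right)} = -24 + 8 \left(-3 + r\right) = -24 + \left(-24 + 8 r\right) = -48 + 8 r$)
$t{\left(M \right)} = -104 + 16 M^{2}$ ($t{\left(M \right)} = - 2 \left(4 - \left(-48 + 8 M^{2}\right)\right) = - 2 \left(52 - 8 M^{2}\right) = -104 + 16 M^{2}$)
$Y{\left(o,f \right)} = 4$
$\left(330 + 119 \left(-308\right)\right) - \left(-249 + Y{\left(17,t{\left(5 \right)} \right)}\right)^{2} = \left(330 + 119 \left(-308\right)\right) - \left(-249 + 4\right)^{2} = \left(330 - 36652\right) - \left(-245\right)^{2} = -36322 - 60025 = -96347$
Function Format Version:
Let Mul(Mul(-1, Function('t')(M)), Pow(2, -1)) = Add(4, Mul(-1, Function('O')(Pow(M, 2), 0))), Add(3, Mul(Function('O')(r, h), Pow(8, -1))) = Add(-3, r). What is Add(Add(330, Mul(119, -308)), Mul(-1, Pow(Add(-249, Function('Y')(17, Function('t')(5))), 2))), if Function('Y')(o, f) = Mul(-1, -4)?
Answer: -96347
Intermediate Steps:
Function('O')(r, h) = Add(-48, Mul(8, r)) (Function('O')(r, h) = Add(-24, Mul(8, Add(-3, r))) = Add(-24, Add(-24, Mul(8, r))) = Add(-48, Mul(8, r)))
Function('t')(M) = Add(-104, Mul(16, Pow(M, 2))) (Function('t')(M) = Mul(-2, Add(4, Mul(-1, Add(-48, Mul(8, Pow(M, 2)))))) = Mul(-2, Add(4, Add(48, Mul(-8, Pow(M, 2))))) = Mul(-2, Add(52, Mul(-8, Pow(M, 2)))) = Add(-104, Mul(16, Pow(M, 2))))
Function('Y')(o, f) = 4
Add(Add(330, Mul(119, -308)), Mul(-1, Pow(Add(-249, Function('Y')(17, Function('t')(5))), 2))) = Add(Add(330, Mul(119, -308)), Mul(-1, Pow(Add(-249, 4), 2))) = Add(Add(330, -36652), Mul(-1, Pow(-245, 2))) = Add(-36322, Mul(-1, 60025)) = Add(-36322, -60025) = -96347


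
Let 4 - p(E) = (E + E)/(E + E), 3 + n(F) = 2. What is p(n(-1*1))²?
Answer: 9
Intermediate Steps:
n(F) = -1 (n(F) = -3 + 2 = -1)
p(E) = 3 (p(E) = 4 - (E + E)/(E + E) = 4 - 2*E/(2*E) = 4 - 2*E*1/(2*E) = 4 - 1*1 = 4 - 1 = 3)
p(n(-1*1))² = 3² = 9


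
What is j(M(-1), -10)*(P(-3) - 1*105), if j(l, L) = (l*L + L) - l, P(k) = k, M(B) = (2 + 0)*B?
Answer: -1296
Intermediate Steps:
M(B) = 2*B
j(l, L) = L - l + L*l (j(l, L) = (L*l + L) - l = (L + L*l) - l = L - l + L*l)
j(M(-1), -10)*(P(-3) - 1*105) = (-10 - 2*(-1) - 20*(-1))*(-3 - 1*105) = (-10 - 1*(-2) - 10*(-2))*(-3 - 105) = (-10 + 2 + 20)*(-108) = 12*(-108) = -1296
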